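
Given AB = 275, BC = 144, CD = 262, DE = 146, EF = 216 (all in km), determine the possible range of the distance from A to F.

0 ≤ AF ≤ 1043 km

The maximum is all hops collinear in one direction: 275 + 144 + 262 + 146 + 216 = 1043.
The longest hop is 275; the others sum to 768. Since 275 ≤ 768, the path can fold back on itself completely, so the minimum distance is 0.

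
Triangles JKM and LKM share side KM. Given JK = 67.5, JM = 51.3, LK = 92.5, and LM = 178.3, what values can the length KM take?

From triangle JKM: |67.5 − 51.3| < KM < 67.5 + 51.3, i.e. 16.2 < KM < 118.8.
From triangle LKM: 85.8 < KM < 270.8.
Both must hold, so KM lies in the intersection.

85.8 < KM < 118.8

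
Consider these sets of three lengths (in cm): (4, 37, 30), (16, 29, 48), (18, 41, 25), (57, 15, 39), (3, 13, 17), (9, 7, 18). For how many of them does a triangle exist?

(4,30,37): 4+30 ≤ 37 → not valid
(16,29,48): 16+29 ≤ 48 → not valid
(18,25,41): 18+25 > 41 → valid
(15,39,57): 15+39 ≤ 57 → not valid
(3,13,17): 3+13 ≤ 17 → not valid
(7,9,18): 7+9 ≤ 18 → not valid
1 of the 6 triples forms a triangle.

1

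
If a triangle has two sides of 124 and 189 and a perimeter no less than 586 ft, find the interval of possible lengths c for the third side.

Triangle inequality alone gives 65 < c < 313.
The perimeter condition gives c ≥ 586 − 124 − 189 = 273.
Intersecting the two: 273 ≤ c < 313.

273 ≤ c < 313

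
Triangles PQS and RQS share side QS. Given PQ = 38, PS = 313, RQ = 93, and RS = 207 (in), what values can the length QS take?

From triangle PQS: |38 − 313| < QS < 38 + 313, i.e. 275 < QS < 351.
From triangle RQS: 114 < QS < 300.
Both must hold, so QS lies in the intersection.

275 < QS < 300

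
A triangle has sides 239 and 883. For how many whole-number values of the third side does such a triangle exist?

477

The third side lies in the open interval (644, 1122).
Integers from 645 to 1121 inclusive: 1121 − 645 + 1 = 477.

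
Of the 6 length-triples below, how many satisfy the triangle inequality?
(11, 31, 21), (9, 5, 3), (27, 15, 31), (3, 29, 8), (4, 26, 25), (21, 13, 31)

(11,21,31): 11+21 > 31 → valid
(3,5,9): 3+5 ≤ 9 → not valid
(15,27,31): 15+27 > 31 → valid
(3,8,29): 3+8 ≤ 29 → not valid
(4,25,26): 4+25 > 26 → valid
(13,21,31): 13+21 > 31 → valid
4 of the 6 triples form a triangle.

4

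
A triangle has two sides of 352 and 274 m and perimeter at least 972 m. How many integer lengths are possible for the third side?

280

Triangle inequality: 78 < x < 626. Perimeter ≥ 972 gives x ≥ 972 − 352 − 274 = 346.
So 346 ≤ x < 626; integers 346 through 625: 280 values.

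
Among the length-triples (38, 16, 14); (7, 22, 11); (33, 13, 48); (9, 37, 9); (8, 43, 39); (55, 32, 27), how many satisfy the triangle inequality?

2

(14,16,38): 14+16 ≤ 38 → not valid
(7,11,22): 7+11 ≤ 22 → not valid
(13,33,48): 13+33 ≤ 48 → not valid
(9,9,37): 9+9 ≤ 37 → not valid
(8,39,43): 8+39 > 43 → valid
(27,32,55): 27+32 > 55 → valid
2 of the 6 triples form a triangle.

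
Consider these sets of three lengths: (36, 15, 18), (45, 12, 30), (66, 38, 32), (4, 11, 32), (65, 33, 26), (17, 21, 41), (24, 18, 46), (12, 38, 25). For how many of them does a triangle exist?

(15,18,36): 15+18 ≤ 36 → not valid
(12,30,45): 12+30 ≤ 45 → not valid
(32,38,66): 32+38 > 66 → valid
(4,11,32): 4+11 ≤ 32 → not valid
(26,33,65): 26+33 ≤ 65 → not valid
(17,21,41): 17+21 ≤ 41 → not valid
(18,24,46): 18+24 ≤ 46 → not valid
(12,25,38): 12+25 ≤ 38 → not valid
1 of the 8 triples forms a triangle.

1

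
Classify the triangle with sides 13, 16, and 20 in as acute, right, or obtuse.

acute

Compare the square of the longest side to the sum of squares of the other two: 13² + 16² = 425 > 400 = 20².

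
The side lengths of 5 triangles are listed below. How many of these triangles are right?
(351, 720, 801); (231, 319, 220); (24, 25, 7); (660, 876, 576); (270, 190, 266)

(351,720,801): 351²+720² = 641601 = 801² → right
(231,319,220): 220²+231² = 101761 = 319² → right
(24,25,7): 7²+24² = 625 = 25² → right
(660,876,576): 576²+660² = 767376 = 876² → right
(270,190,266): 190²+266² = 106856 > 72900 = 270² → acute
4 of the 5 are right.

4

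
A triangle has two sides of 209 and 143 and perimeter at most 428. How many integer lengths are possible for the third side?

Triangle inequality: 66 < x < 352. Perimeter ≤ 428 gives x ≤ 428 − 209 − 143 = 76.
So 66 < x ≤ 76; integers 67 through 76: 10 values.

10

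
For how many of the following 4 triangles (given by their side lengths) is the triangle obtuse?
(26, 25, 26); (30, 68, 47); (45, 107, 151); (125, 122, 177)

(26,25,26): 25²+26² = 1301 > 676 = 26² → acute
(30,68,47): 30²+47² = 3109 < 4624 = 68² → obtuse
(45,107,151): 45²+107² = 13474 < 22801 = 151² → obtuse
(125,122,177): 122²+125² = 30509 < 31329 = 177² → obtuse
3 of the 4 are obtuse.

3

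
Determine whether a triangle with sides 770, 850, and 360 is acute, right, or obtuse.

right

Compare the square of the longest side to the sum of squares of the other two: 360² + 770² = 722500 = 850².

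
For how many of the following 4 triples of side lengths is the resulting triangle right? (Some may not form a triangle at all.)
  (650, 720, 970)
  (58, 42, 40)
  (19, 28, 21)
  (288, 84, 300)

(650,720,970): 650²+720² = 940900 = 970² → right
(58,42,40): 40²+42² = 3364 = 58² → right
(19,28,21): 19²+21² = 802 > 784 = 28² → acute
(288,84,300): 84²+288² = 90000 = 300² → right
3 of the 4 are right.

3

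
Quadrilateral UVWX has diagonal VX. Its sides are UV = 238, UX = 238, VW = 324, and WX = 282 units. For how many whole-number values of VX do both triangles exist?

433

From triangle UVX: 0 < VX < 476.
From triangle WVX: 42 < VX < 606.
Intersection: 42 < VX < 476, so integers 43 through 475: 433 values.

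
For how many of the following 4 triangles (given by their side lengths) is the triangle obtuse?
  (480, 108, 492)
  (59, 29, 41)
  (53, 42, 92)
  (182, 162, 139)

(480,108,492): 108²+480² = 242064 = 492² → right
(59,29,41): 29²+41² = 2522 < 3481 = 59² → obtuse
(53,42,92): 42²+53² = 4573 < 8464 = 92² → obtuse
(182,162,139): 139²+162² = 45565 > 33124 = 182² → acute
2 of the 4 are obtuse.

2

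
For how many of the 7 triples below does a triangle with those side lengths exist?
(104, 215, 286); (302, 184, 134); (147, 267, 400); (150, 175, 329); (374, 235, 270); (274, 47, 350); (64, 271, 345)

(104,215,286): 104+215 > 286 → valid
(134,184,302): 134+184 > 302 → valid
(147,267,400): 147+267 > 400 → valid
(150,175,329): 150+175 ≤ 329 → not valid
(235,270,374): 235+270 > 374 → valid
(47,274,350): 47+274 ≤ 350 → not valid
(64,271,345): 64+271 ≤ 345 → not valid
4 of the 7 triples form a triangle.

4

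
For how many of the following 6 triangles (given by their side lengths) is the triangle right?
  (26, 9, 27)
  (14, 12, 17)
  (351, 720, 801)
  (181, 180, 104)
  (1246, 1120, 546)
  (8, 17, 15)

(26,9,27): 9²+26² = 757 > 729 = 27² → acute
(14,12,17): 12²+14² = 340 > 289 = 17² → acute
(351,720,801): 351²+720² = 641601 = 801² → right
(181,180,104): 104²+180² = 43216 > 32761 = 181² → acute
(1246,1120,546): 546²+1120² = 1552516 = 1246² → right
(8,17,15): 8²+15² = 289 = 17² → right
3 of the 6 are right.

3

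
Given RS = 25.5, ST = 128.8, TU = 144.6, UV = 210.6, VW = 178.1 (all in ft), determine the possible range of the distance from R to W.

0 ≤ RW ≤ 687.6 ft

The maximum is all hops collinear in one direction: 25.5 + 128.8 + 144.6 + 210.6 + 178.1 = 687.6.
The longest hop is 210.6; the others sum to 477.0. Since 210.6 ≤ 477.0, the path can fold back on itself completely, so the minimum distance is 0.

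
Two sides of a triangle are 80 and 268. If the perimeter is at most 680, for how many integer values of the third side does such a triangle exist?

Triangle inequality: 188 < x < 348. Perimeter ≤ 680 gives x ≤ 680 − 80 − 268 = 332.
So 188 < x ≤ 332; integers 189 through 332: 144 values.

144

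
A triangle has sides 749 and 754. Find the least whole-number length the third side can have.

The third side must be strictly greater than |749 − 754| = 5.
The smallest integer above 5 is 6.

6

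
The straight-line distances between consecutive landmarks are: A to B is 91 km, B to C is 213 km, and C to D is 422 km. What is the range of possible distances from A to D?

118 ≤ AD ≤ 726 km

The maximum is all hops collinear in one direction: 91 + 213 + 422 = 726.
The longest hop is 422; the others sum to 304. Folding the others back against it leaves at least 422 − 304 = 118.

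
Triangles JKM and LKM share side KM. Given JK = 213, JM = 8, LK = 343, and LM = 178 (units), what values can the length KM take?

205 < KM < 221

From triangle JKM: |213 − 8| < KM < 213 + 8, i.e. 205 < KM < 221.
From triangle LKM: 165 < KM < 521.
Both must hold, so KM lies in the intersection.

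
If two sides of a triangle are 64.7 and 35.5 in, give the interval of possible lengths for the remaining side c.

29.2 < c < 100.2

By the triangle inequality, c must be less than 64.7 + 35.5 = 100.2 and greater than |64.7 − 35.5| = 29.2.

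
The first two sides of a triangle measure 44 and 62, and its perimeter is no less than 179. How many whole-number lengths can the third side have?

33

Triangle inequality: 18 < x < 106. Perimeter ≥ 179 gives x ≥ 179 − 44 − 62 = 73.
So 73 ≤ x < 106; integers 73 through 105: 33 values.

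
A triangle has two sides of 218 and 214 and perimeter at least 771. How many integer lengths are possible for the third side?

Triangle inequality: 4 < x < 432. Perimeter ≥ 771 gives x ≥ 771 − 218 − 214 = 339.
So 339 ≤ x < 432; integers 339 through 431: 93 values.

93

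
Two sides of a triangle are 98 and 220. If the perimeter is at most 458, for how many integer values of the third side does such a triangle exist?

18

Triangle inequality: 122 < x < 318. Perimeter ≤ 458 gives x ≤ 458 − 98 − 220 = 140.
So 122 < x ≤ 140; integers 123 through 140: 18 values.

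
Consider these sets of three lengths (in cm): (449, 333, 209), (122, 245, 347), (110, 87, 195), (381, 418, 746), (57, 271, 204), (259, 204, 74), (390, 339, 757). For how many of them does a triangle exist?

5

(209,333,449): 209+333 > 449 → valid
(122,245,347): 122+245 > 347 → valid
(87,110,195): 87+110 > 195 → valid
(381,418,746): 381+418 > 746 → valid
(57,204,271): 57+204 ≤ 271 → not valid
(74,204,259): 74+204 > 259 → valid
(339,390,757): 339+390 ≤ 757 → not valid
5 of the 7 triples form a triangle.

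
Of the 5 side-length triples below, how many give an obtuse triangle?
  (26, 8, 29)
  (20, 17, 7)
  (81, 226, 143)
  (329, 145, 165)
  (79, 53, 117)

3

(26,8,29): 8²+26² = 740 < 841 = 29² → obtuse
(20,17,7): 7²+17² = 338 < 400 = 20² → obtuse
(81,226,143): 81+143 ≤ 226, not a triangle
(329,145,165): 145+165 ≤ 329, not a triangle
(79,53,117): 53²+79² = 9050 < 13689 = 117² → obtuse
3 of the 5 are obtuse.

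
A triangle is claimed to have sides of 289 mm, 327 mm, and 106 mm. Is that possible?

The longest side is 327, and the other two sum to 395.
Since 395 > 327, the triangle inequality holds.

Yes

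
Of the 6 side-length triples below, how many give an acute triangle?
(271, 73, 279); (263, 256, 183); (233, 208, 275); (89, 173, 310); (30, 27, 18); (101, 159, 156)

5

(271,73,279): 73²+271² = 78770 > 77841 = 279² → acute
(263,256,183): 183²+256² = 99025 > 69169 = 263² → acute
(233,208,275): 208²+233² = 97553 > 75625 = 275² → acute
(89,173,310): 89+173 ≤ 310, not a triangle
(30,27,18): 18²+27² = 1053 > 900 = 30² → acute
(101,159,156): 101²+156² = 34537 > 25281 = 159² → acute
5 of the 6 are acute.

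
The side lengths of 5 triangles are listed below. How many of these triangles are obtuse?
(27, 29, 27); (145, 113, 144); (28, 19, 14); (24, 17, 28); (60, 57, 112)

2

(27,29,27): 27²+27² = 1458 > 841 = 29² → acute
(145,113,144): 113²+144² = 33505 > 21025 = 145² → acute
(28,19,14): 14²+19² = 557 < 784 = 28² → obtuse
(24,17,28): 17²+24² = 865 > 784 = 28² → acute
(60,57,112): 57²+60² = 6849 < 12544 = 112² → obtuse
2 of the 5 are obtuse.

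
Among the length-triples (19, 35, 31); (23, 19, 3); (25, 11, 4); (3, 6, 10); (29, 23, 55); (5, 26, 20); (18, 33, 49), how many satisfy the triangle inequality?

(19,31,35): 19+31 > 35 → valid
(3,19,23): 3+19 ≤ 23 → not valid
(4,11,25): 4+11 ≤ 25 → not valid
(3,6,10): 3+6 ≤ 10 → not valid
(23,29,55): 23+29 ≤ 55 → not valid
(5,20,26): 5+20 ≤ 26 → not valid
(18,33,49): 18+33 > 49 → valid
2 of the 7 triples form a triangle.

2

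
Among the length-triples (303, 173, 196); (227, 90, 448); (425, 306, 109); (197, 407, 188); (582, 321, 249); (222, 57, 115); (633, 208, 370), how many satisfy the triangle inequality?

1

(173,196,303): 173+196 > 303 → valid
(90,227,448): 90+227 ≤ 448 → not valid
(109,306,425): 109+306 ≤ 425 → not valid
(188,197,407): 188+197 ≤ 407 → not valid
(249,321,582): 249+321 ≤ 582 → not valid
(57,115,222): 57+115 ≤ 222 → not valid
(208,370,633): 208+370 ≤ 633 → not valid
1 of the 7 triples forms a triangle.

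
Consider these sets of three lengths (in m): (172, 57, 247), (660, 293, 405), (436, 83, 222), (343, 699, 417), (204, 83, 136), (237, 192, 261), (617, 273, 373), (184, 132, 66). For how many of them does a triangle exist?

(57,172,247): 57+172 ≤ 247 → not valid
(293,405,660): 293+405 > 660 → valid
(83,222,436): 83+222 ≤ 436 → not valid
(343,417,699): 343+417 > 699 → valid
(83,136,204): 83+136 > 204 → valid
(192,237,261): 192+237 > 261 → valid
(273,373,617): 273+373 > 617 → valid
(66,132,184): 66+132 > 184 → valid
6 of the 8 triples form a triangle.

6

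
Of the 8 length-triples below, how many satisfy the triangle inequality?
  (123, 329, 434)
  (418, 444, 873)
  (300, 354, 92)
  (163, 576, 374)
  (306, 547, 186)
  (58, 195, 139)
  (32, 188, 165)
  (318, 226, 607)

4

(123,329,434): 123+329 > 434 → valid
(418,444,873): 418+444 ≤ 873 → not valid
(92,300,354): 92+300 > 354 → valid
(163,374,576): 163+374 ≤ 576 → not valid
(186,306,547): 186+306 ≤ 547 → not valid
(58,139,195): 58+139 > 195 → valid
(32,165,188): 32+165 > 188 → valid
(226,318,607): 226+318 ≤ 607 → not valid
4 of the 8 triples form a triangle.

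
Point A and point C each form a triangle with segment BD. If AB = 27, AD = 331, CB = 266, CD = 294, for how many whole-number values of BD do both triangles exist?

53

From triangle ABD: 304 < BD < 358.
From triangle CBD: 28 < BD < 560.
Intersection: 304 < BD < 358, so integers 305 through 357: 53 values.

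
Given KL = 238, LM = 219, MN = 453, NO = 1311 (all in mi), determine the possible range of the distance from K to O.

401 ≤ KO ≤ 2221 mi

The maximum is all hops collinear in one direction: 238 + 219 + 453 + 1311 = 2221.
The longest hop is 1311; the others sum to 910. Folding the others back against it leaves at least 1311 − 910 = 401.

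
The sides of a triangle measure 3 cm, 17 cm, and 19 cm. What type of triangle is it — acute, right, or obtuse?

Compare the square of the longest side to the sum of squares of the other two: 3² + 17² = 298 < 361 = 19².

obtuse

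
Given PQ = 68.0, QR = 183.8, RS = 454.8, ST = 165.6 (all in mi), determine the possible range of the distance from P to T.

37.4 ≤ PT ≤ 872.2 mi

The maximum is all hops collinear in one direction: 68.0 + 183.8 + 454.8 + 165.6 = 872.2.
The longest hop is 454.8; the others sum to 417.4. Folding the others back against it leaves at least 454.8 − 417.4 = 37.4.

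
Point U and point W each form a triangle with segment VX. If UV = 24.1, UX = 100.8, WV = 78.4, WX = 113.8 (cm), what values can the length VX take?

From triangle UVX: |24.1 − 100.8| < VX < 24.1 + 100.8, i.e. 76.7 < VX < 124.9.
From triangle WVX: 35.4 < VX < 192.2.
Both must hold, so VX lies in the intersection.

76.7 < VX < 124.9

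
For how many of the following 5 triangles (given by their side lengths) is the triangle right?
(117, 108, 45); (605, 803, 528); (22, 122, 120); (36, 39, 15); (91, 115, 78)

(117,108,45): 45²+108² = 13689 = 117² → right
(605,803,528): 528²+605² = 644809 = 803² → right
(22,122,120): 22²+120² = 14884 = 122² → right
(36,39,15): 15²+36² = 1521 = 39² → right
(91,115,78): 78²+91² = 14365 > 13225 = 115² → acute
4 of the 5 are right.

4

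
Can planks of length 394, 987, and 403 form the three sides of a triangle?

No

The longest side is 987, but the other two sum to only 797.
797 < 987, so the triangle inequality fails.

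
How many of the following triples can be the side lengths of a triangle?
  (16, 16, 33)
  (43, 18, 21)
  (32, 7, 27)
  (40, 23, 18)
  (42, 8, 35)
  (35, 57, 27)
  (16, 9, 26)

(16,16,33): 16+16 ≤ 33 → not valid
(18,21,43): 18+21 ≤ 43 → not valid
(7,27,32): 7+27 > 32 → valid
(18,23,40): 18+23 > 40 → valid
(8,35,42): 8+35 > 42 → valid
(27,35,57): 27+35 > 57 → valid
(9,16,26): 9+16 ≤ 26 → not valid
4 of the 7 triples form a triangle.

4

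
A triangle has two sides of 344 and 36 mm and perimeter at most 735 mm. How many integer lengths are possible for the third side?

Triangle inequality: 308 < x < 380. Perimeter ≤ 735 gives x ≤ 735 − 344 − 36 = 355.
So 308 < x ≤ 355; integers 309 through 355: 47 values.

47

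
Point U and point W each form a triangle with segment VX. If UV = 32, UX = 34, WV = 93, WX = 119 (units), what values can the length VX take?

From triangle UVX: |32 − 34| < VX < 32 + 34, i.e. 2 < VX < 66.
From triangle WVX: 26 < VX < 212.
Both must hold, so VX lies in the intersection.

26 < VX < 66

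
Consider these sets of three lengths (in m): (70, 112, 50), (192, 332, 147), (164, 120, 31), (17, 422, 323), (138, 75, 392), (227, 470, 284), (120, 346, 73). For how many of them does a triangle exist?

3

(50,70,112): 50+70 > 112 → valid
(147,192,332): 147+192 > 332 → valid
(31,120,164): 31+120 ≤ 164 → not valid
(17,323,422): 17+323 ≤ 422 → not valid
(75,138,392): 75+138 ≤ 392 → not valid
(227,284,470): 227+284 > 470 → valid
(73,120,346): 73+120 ≤ 346 → not valid
3 of the 7 triples form a triangle.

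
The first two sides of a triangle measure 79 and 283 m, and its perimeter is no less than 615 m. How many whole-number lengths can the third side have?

109

Triangle inequality: 204 < x < 362. Perimeter ≥ 615 gives x ≥ 615 − 79 − 283 = 253.
So 253 ≤ x < 362; integers 253 through 361: 109 values.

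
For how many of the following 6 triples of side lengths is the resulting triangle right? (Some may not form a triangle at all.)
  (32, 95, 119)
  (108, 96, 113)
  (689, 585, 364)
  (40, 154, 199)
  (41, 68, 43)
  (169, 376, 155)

(32,95,119): 32²+95² = 10049 < 14161 = 119² → obtuse
(108,96,113): 96²+108² = 20880 > 12769 = 113² → acute
(689,585,364): 364²+585² = 474721 = 689² → right
(40,154,199): 40+154 ≤ 199, not a triangle
(41,68,43): 41²+43² = 3530 < 4624 = 68² → obtuse
(169,376,155): 155+169 ≤ 376, not a triangle
1 of the 6 is right.

1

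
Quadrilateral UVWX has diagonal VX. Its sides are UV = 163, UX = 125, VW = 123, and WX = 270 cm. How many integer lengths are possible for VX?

From triangle UVX: 38 < VX < 288.
From triangle WVX: 147 < VX < 393.
Intersection: 147 < VX < 288, so integers 148 through 287: 140 values.

140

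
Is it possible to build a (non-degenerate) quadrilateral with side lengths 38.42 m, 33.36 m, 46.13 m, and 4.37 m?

A quadrilateral exists iff every side is shorter than the sum of the others — equivalently, the longest side is less than the sum of the rest.
Longest side 46.13 < 76.15 (sum of the remaining 3), so yes.

Yes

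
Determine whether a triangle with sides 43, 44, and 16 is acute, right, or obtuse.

acute

Compare the square of the longest side to the sum of squares of the other two: 16² + 43² = 2105 > 1936 = 44².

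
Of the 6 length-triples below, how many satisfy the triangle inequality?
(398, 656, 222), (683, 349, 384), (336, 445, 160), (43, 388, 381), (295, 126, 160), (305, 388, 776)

(222,398,656): 222+398 ≤ 656 → not valid
(349,384,683): 349+384 > 683 → valid
(160,336,445): 160+336 > 445 → valid
(43,381,388): 43+381 > 388 → valid
(126,160,295): 126+160 ≤ 295 → not valid
(305,388,776): 305+388 ≤ 776 → not valid
3 of the 6 triples form a triangle.

3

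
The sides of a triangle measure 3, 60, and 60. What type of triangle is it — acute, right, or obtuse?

Compare the square of the longest side to the sum of squares of the other two: 3² + 60² = 3609 > 3600 = 60².

acute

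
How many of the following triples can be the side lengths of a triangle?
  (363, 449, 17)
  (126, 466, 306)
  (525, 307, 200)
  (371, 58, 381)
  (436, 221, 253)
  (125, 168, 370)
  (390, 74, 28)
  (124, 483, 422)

(17,363,449): 17+363 ≤ 449 → not valid
(126,306,466): 126+306 ≤ 466 → not valid
(200,307,525): 200+307 ≤ 525 → not valid
(58,371,381): 58+371 > 381 → valid
(221,253,436): 221+253 > 436 → valid
(125,168,370): 125+168 ≤ 370 → not valid
(28,74,390): 28+74 ≤ 390 → not valid
(124,422,483): 124+422 > 483 → valid
3 of the 8 triples form a triangle.

3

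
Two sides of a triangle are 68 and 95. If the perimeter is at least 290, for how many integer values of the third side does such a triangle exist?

36

Triangle inequality: 27 < x < 163. Perimeter ≥ 290 gives x ≥ 290 − 68 − 95 = 127.
So 127 ≤ x < 163; integers 127 through 162: 36 values.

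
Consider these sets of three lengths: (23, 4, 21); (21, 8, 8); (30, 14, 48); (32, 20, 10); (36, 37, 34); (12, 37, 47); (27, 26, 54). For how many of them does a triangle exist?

3

(4,21,23): 4+21 > 23 → valid
(8,8,21): 8+8 ≤ 21 → not valid
(14,30,48): 14+30 ≤ 48 → not valid
(10,20,32): 10+20 ≤ 32 → not valid
(34,36,37): 34+36 > 37 → valid
(12,37,47): 12+37 > 47 → valid
(26,27,54): 26+27 ≤ 54 → not valid
3 of the 7 triples form a triangle.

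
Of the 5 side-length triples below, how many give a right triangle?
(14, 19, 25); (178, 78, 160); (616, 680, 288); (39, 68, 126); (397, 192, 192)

2

(14,19,25): 14²+19² = 557 < 625 = 25² → obtuse
(178,78,160): 78²+160² = 31684 = 178² → right
(616,680,288): 288²+616² = 462400 = 680² → right
(39,68,126): 39+68 ≤ 126, not a triangle
(397,192,192): 192+192 ≤ 397, not a triangle
2 of the 5 are right.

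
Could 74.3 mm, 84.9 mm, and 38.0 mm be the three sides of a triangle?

Yes

The longest side is 84.9, and the other two sum to 112.3.
Since 112.3 > 84.9, the triangle inequality holds.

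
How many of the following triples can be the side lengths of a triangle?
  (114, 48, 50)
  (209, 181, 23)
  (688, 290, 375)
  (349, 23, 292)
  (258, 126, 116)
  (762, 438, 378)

1

(48,50,114): 48+50 ≤ 114 → not valid
(23,181,209): 23+181 ≤ 209 → not valid
(290,375,688): 290+375 ≤ 688 → not valid
(23,292,349): 23+292 ≤ 349 → not valid
(116,126,258): 116+126 ≤ 258 → not valid
(378,438,762): 378+438 > 762 → valid
1 of the 6 triples forms a triangle.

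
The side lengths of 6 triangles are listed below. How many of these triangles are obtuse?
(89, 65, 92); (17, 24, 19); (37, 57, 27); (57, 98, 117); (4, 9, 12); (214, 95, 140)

(89,65,92): 65²+89² = 12146 > 8464 = 92² → acute
(17,24,19): 17²+19² = 650 > 576 = 24² → acute
(37,57,27): 27²+37² = 2098 < 3249 = 57² → obtuse
(57,98,117): 57²+98² = 12853 < 13689 = 117² → obtuse
(4,9,12): 4²+9² = 97 < 144 = 12² → obtuse
(214,95,140): 95²+140² = 28625 < 45796 = 214² → obtuse
4 of the 6 are obtuse.

4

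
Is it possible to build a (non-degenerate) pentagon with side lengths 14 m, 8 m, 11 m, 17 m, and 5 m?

A pentagon exists iff every side is shorter than the sum of the others — equivalently, the longest side is less than the sum of the rest.
Longest side 17 < 38 (sum of the remaining 4), so yes.

Yes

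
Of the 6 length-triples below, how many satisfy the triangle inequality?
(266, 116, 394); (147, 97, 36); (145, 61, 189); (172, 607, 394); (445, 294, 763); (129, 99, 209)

2

(116,266,394): 116+266 ≤ 394 → not valid
(36,97,147): 36+97 ≤ 147 → not valid
(61,145,189): 61+145 > 189 → valid
(172,394,607): 172+394 ≤ 607 → not valid
(294,445,763): 294+445 ≤ 763 → not valid
(99,129,209): 99+129 > 209 → valid
2 of the 6 triples form a triangle.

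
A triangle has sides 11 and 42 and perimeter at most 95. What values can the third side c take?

31 < c ≤ 42

Triangle inequality alone gives 31 < c < 53.
The perimeter condition gives c ≤ 95 − 11 − 42 = 42.
Intersecting the two: 31 < c ≤ 42.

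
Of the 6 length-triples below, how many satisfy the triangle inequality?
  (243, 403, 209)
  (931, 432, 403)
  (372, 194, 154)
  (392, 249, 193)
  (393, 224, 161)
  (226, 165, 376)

3

(209,243,403): 209+243 > 403 → valid
(403,432,931): 403+432 ≤ 931 → not valid
(154,194,372): 154+194 ≤ 372 → not valid
(193,249,392): 193+249 > 392 → valid
(161,224,393): 161+224 ≤ 393 → not valid
(165,226,376): 165+226 > 376 → valid
3 of the 6 triples form a triangle.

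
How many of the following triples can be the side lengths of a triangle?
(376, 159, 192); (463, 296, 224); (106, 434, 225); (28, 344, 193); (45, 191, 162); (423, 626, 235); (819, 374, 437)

3

(159,192,376): 159+192 ≤ 376 → not valid
(224,296,463): 224+296 > 463 → valid
(106,225,434): 106+225 ≤ 434 → not valid
(28,193,344): 28+193 ≤ 344 → not valid
(45,162,191): 45+162 > 191 → valid
(235,423,626): 235+423 > 626 → valid
(374,437,819): 374+437 ≤ 819 → not valid
3 of the 7 triples form a triangle.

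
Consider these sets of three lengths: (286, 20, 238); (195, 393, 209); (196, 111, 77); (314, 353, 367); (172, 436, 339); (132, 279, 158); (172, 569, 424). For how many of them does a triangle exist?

5

(20,238,286): 20+238 ≤ 286 → not valid
(195,209,393): 195+209 > 393 → valid
(77,111,196): 77+111 ≤ 196 → not valid
(314,353,367): 314+353 > 367 → valid
(172,339,436): 172+339 > 436 → valid
(132,158,279): 132+158 > 279 → valid
(172,424,569): 172+424 > 569 → valid
5 of the 7 triples form a triangle.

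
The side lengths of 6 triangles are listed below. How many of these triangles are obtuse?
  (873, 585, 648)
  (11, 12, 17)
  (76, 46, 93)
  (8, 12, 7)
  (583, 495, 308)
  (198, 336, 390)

(873,585,648): 585²+648² = 762129 = 873² → right
(11,12,17): 11²+12² = 265 < 289 = 17² → obtuse
(76,46,93): 46²+76² = 7892 < 8649 = 93² → obtuse
(8,12,7): 7²+8² = 113 < 144 = 12² → obtuse
(583,495,308): 308²+495² = 339889 = 583² → right
(198,336,390): 198²+336² = 152100 = 390² → right
3 of the 6 are obtuse.

3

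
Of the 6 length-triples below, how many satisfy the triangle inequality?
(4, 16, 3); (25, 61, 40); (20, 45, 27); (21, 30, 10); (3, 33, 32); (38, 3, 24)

(3,4,16): 3+4 ≤ 16 → not valid
(25,40,61): 25+40 > 61 → valid
(20,27,45): 20+27 > 45 → valid
(10,21,30): 10+21 > 30 → valid
(3,32,33): 3+32 > 33 → valid
(3,24,38): 3+24 ≤ 38 → not valid
4 of the 6 triples form a triangle.

4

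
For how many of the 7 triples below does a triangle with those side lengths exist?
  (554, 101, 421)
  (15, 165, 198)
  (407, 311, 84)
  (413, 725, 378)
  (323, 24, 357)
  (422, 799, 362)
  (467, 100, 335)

1

(101,421,554): 101+421 ≤ 554 → not valid
(15,165,198): 15+165 ≤ 198 → not valid
(84,311,407): 84+311 ≤ 407 → not valid
(378,413,725): 378+413 > 725 → valid
(24,323,357): 24+323 ≤ 357 → not valid
(362,422,799): 362+422 ≤ 799 → not valid
(100,335,467): 100+335 ≤ 467 → not valid
1 of the 7 triples forms a triangle.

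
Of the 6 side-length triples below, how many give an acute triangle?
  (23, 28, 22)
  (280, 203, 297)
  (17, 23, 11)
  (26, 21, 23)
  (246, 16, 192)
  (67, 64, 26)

4

(23,28,22): 22²+23² = 1013 > 784 = 28² → acute
(280,203,297): 203²+280² = 119609 > 88209 = 297² → acute
(17,23,11): 11²+17² = 410 < 529 = 23² → obtuse
(26,21,23): 21²+23² = 970 > 676 = 26² → acute
(246,16,192): 16+192 ≤ 246, not a triangle
(67,64,26): 26²+64² = 4772 > 4489 = 67² → acute
4 of the 6 are acute.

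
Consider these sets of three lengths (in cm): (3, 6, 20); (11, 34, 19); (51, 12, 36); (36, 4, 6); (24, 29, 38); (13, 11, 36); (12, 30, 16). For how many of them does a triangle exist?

1

(3,6,20): 3+6 ≤ 20 → not valid
(11,19,34): 11+19 ≤ 34 → not valid
(12,36,51): 12+36 ≤ 51 → not valid
(4,6,36): 4+6 ≤ 36 → not valid
(24,29,38): 24+29 > 38 → valid
(11,13,36): 11+13 ≤ 36 → not valid
(12,16,30): 12+16 ≤ 30 → not valid
1 of the 7 triples forms a triangle.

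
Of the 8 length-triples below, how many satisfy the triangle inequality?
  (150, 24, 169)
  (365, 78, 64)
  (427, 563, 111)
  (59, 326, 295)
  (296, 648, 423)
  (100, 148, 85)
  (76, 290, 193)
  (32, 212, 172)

4

(24,150,169): 24+150 > 169 → valid
(64,78,365): 64+78 ≤ 365 → not valid
(111,427,563): 111+427 ≤ 563 → not valid
(59,295,326): 59+295 > 326 → valid
(296,423,648): 296+423 > 648 → valid
(85,100,148): 85+100 > 148 → valid
(76,193,290): 76+193 ≤ 290 → not valid
(32,172,212): 32+172 ≤ 212 → not valid
4 of the 8 triples form a triangle.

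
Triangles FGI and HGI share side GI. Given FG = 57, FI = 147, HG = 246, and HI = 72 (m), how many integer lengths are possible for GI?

From triangle FGI: 90 < GI < 204.
From triangle HGI: 174 < GI < 318.
Intersection: 174 < GI < 204, so integers 175 through 203: 29 values.

29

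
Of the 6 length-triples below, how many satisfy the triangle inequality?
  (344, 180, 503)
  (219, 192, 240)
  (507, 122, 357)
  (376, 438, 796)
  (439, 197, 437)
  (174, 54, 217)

5

(180,344,503): 180+344 > 503 → valid
(192,219,240): 192+219 > 240 → valid
(122,357,507): 122+357 ≤ 507 → not valid
(376,438,796): 376+438 > 796 → valid
(197,437,439): 197+437 > 439 → valid
(54,174,217): 54+174 > 217 → valid
5 of the 6 triples form a triangle.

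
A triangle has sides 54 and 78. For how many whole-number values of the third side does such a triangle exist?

The third side lies in the open interval (24, 132).
Integers from 25 to 131 inclusive: 131 − 25 + 1 = 107.

107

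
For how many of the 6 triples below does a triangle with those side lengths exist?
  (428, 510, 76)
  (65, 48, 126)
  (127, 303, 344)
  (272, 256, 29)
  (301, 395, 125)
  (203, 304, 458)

4

(76,428,510): 76+428 ≤ 510 → not valid
(48,65,126): 48+65 ≤ 126 → not valid
(127,303,344): 127+303 > 344 → valid
(29,256,272): 29+256 > 272 → valid
(125,301,395): 125+301 > 395 → valid
(203,304,458): 203+304 > 458 → valid
4 of the 6 triples form a triangle.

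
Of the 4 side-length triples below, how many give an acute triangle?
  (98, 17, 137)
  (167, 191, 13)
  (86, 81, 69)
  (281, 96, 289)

(98,17,137): 17+98 ≤ 137, not a triangle
(167,191,13): 13+167 ≤ 191, not a triangle
(86,81,69): 69²+81² = 11322 > 7396 = 86² → acute
(281,96,289): 96²+281² = 88177 > 83521 = 289² → acute
2 of the 4 are acute.

2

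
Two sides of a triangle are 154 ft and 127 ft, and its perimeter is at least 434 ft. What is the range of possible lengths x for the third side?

153 ≤ x < 281 ft

Triangle inequality alone gives 27 < x < 281.
The perimeter condition gives x ≥ 434 − 154 − 127 = 153.
Intersecting the two: 153 ≤ x < 281.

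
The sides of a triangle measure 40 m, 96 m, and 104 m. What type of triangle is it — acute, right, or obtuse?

right

Compare the square of the longest side to the sum of squares of the other two: 40² + 96² = 10816 = 104².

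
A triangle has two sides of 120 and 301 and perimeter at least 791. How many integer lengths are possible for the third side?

51

Triangle inequality: 181 < x < 421. Perimeter ≥ 791 gives x ≥ 791 − 120 − 301 = 370.
So 370 ≤ x < 421; integers 370 through 420: 51 values.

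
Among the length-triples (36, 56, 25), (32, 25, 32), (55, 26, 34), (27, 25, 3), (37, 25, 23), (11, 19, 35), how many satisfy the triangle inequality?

5

(25,36,56): 25+36 > 56 → valid
(25,32,32): 25+32 > 32 → valid
(26,34,55): 26+34 > 55 → valid
(3,25,27): 3+25 > 27 → valid
(23,25,37): 23+25 > 37 → valid
(11,19,35): 11+19 ≤ 35 → not valid
5 of the 6 triples form a triangle.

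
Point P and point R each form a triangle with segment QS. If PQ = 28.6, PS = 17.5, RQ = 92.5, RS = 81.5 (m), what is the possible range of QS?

From triangle PQS: |28.6 − 17.5| < QS < 28.6 + 17.5, i.e. 11.1 < QS < 46.1.
From triangle RQS: 11.0 < QS < 174.0.
Both must hold, so QS lies in the intersection.

11.1 < QS < 46.1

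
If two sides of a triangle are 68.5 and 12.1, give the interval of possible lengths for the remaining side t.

56.4 < t < 80.6

By the triangle inequality, t must be less than 68.5 + 12.1 = 80.6 and greater than |68.5 − 12.1| = 56.4.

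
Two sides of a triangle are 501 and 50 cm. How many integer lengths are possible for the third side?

99

The third side lies in the open interval (451, 551).
Integers from 452 to 550 inclusive: 550 − 452 + 1 = 99.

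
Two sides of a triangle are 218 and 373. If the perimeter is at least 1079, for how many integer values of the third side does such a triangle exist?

Triangle inequality: 155 < x < 591. Perimeter ≥ 1079 gives x ≥ 1079 − 218 − 373 = 488.
So 488 ≤ x < 591; integers 488 through 590: 103 values.

103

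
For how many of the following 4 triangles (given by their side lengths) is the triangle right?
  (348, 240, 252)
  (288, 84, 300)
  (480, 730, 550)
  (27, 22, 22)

3

(348,240,252): 240²+252² = 121104 = 348² → right
(288,84,300): 84²+288² = 90000 = 300² → right
(480,730,550): 480²+550² = 532900 = 730² → right
(27,22,22): 22²+22² = 968 > 729 = 27² → acute
3 of the 4 are right.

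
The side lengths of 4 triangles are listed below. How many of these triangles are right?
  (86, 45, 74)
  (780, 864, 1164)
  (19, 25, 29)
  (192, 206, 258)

1

(86,45,74): 45²+74² = 7501 > 7396 = 86² → acute
(780,864,1164): 780²+864² = 1354896 = 1164² → right
(19,25,29): 19²+25² = 986 > 841 = 29² → acute
(192,206,258): 192²+206² = 79300 > 66564 = 258² → acute
1 of the 4 is right.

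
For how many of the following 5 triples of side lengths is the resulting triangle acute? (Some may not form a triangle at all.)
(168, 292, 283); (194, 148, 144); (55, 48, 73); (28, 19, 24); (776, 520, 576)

(168,292,283): 168²+283² = 108313 > 85264 = 292² → acute
(194,148,144): 144²+148² = 42640 > 37636 = 194² → acute
(55,48,73): 48²+55² = 5329 = 73² → right
(28,19,24): 19²+24² = 937 > 784 = 28² → acute
(776,520,576): 520²+576² = 602176 = 776² → right
3 of the 5 are acute.

3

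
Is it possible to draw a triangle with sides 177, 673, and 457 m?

No

The longest side is 673, but the other two sum to only 634.
634 < 673, so the triangle inequality fails.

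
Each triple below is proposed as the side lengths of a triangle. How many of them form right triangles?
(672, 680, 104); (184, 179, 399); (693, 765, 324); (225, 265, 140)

3

(672,680,104): 104²+672² = 462400 = 680² → right
(184,179,399): 179+184 ≤ 399, not a triangle
(693,765,324): 324²+693² = 585225 = 765² → right
(225,265,140): 140²+225² = 70225 = 265² → right
3 of the 4 are right.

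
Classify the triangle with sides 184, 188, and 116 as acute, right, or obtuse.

acute

Compare the square of the longest side to the sum of squares of the other two: 116² + 184² = 47312 > 35344 = 188².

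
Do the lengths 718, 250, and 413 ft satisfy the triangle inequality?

The longest side is 718, but the other two sum to only 663.
663 < 718, so the triangle inequality fails.

No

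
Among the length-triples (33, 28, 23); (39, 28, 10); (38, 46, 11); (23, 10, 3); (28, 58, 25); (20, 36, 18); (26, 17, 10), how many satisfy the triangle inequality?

4

(23,28,33): 23+28 > 33 → valid
(10,28,39): 10+28 ≤ 39 → not valid
(11,38,46): 11+38 > 46 → valid
(3,10,23): 3+10 ≤ 23 → not valid
(25,28,58): 25+28 ≤ 58 → not valid
(18,20,36): 18+20 > 36 → valid
(10,17,26): 10+17 > 26 → valid
4 of the 7 triples form a triangle.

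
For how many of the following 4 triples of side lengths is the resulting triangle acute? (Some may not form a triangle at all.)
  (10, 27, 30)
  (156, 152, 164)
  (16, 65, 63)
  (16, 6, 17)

(10,27,30): 10²+27² = 829 < 900 = 30² → obtuse
(156,152,164): 152²+156² = 47440 > 26896 = 164² → acute
(16,65,63): 16²+63² = 4225 = 65² → right
(16,6,17): 6²+16² = 292 > 289 = 17² → acute
2 of the 4 are acute.

2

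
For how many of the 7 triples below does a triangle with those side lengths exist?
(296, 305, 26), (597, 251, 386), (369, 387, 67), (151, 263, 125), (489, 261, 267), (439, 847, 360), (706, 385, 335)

6

(26,296,305): 26+296 > 305 → valid
(251,386,597): 251+386 > 597 → valid
(67,369,387): 67+369 > 387 → valid
(125,151,263): 125+151 > 263 → valid
(261,267,489): 261+267 > 489 → valid
(360,439,847): 360+439 ≤ 847 → not valid
(335,385,706): 335+385 > 706 → valid
6 of the 7 triples form a triangle.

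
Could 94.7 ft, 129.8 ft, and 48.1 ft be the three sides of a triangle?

Yes

The longest side is 129.8, and the other two sum to 142.8.
Since 142.8 > 129.8, the triangle inequality holds.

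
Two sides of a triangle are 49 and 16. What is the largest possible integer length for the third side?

The third side must be strictly less than 49 + 16 = 65.
The largest integer below 65 is 64.

64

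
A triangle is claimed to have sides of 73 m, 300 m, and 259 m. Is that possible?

The longest side is 300, and the other two sum to 332.
Since 332 > 300, the triangle inequality holds.

Yes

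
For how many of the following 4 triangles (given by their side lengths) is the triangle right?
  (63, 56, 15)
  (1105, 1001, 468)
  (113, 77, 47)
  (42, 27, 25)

1

(63,56,15): 15²+56² = 3361 < 3969 = 63² → obtuse
(1105,1001,468): 468²+1001² = 1221025 = 1105² → right
(113,77,47): 47²+77² = 8138 < 12769 = 113² → obtuse
(42,27,25): 25²+27² = 1354 < 1764 = 42² → obtuse
1 of the 4 is right.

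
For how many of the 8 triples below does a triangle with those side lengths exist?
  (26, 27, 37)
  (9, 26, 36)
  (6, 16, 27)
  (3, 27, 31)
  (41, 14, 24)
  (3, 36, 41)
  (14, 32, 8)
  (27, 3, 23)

1

(26,27,37): 26+27 > 37 → valid
(9,26,36): 9+26 ≤ 36 → not valid
(6,16,27): 6+16 ≤ 27 → not valid
(3,27,31): 3+27 ≤ 31 → not valid
(14,24,41): 14+24 ≤ 41 → not valid
(3,36,41): 3+36 ≤ 41 → not valid
(8,14,32): 8+14 ≤ 32 → not valid
(3,23,27): 3+23 ≤ 27 → not valid
1 of the 8 triples forms a triangle.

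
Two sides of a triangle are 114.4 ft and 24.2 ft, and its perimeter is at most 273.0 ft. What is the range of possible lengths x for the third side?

90.2 < x ≤ 134.4

Triangle inequality alone gives 90.2 < x < 138.6.
The perimeter condition gives x ≤ 273.0 − 114.4 − 24.2 = 134.4.
Intersecting the two: 90.2 < x ≤ 134.4.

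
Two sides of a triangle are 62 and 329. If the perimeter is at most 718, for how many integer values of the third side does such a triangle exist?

60

Triangle inequality: 267 < x < 391. Perimeter ≤ 718 gives x ≤ 718 − 62 − 329 = 327.
So 267 < x ≤ 327; integers 268 through 327: 60 values.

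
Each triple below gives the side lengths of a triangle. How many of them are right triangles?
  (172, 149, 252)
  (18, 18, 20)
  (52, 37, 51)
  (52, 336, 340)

(172,149,252): 149²+172² = 51785 < 63504 = 252² → obtuse
(18,18,20): 18²+18² = 648 > 400 = 20² → acute
(52,37,51): 37²+51² = 3970 > 2704 = 52² → acute
(52,336,340): 52²+336² = 115600 = 340² → right
1 of the 4 is right.

1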